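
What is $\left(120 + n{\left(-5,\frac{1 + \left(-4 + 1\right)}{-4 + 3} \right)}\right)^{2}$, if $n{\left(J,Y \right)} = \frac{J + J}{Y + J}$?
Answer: $\frac{136900}{9} \approx 15211.0$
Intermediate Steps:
$n{\left(J,Y \right)} = \frac{2 J}{J + Y}$
$\left(120 + n{\left(-5,\frac{1 + \left(-4 + 1\right)}{-4 + 3} \right)}\right)^{2} = \left(120 + 2 \left(-5\right) \frac{1}{-5 + \frac{1 + \left(-4 + 1\right)}{-4 + 3}}\right)^{2} = \left(120 + 2 \left(-5\right) \frac{1}{-5 + \frac{1 - 3}{-1}}\right)^{2} = \left(120 + 2 \left(-5\right) \frac{1}{-5 - -2}\right)^{2} = \left(120 + 2 \left(-5\right) \frac{1}{-5 + 2}\right)^{2} = \left(120 + 2 \left(-5\right) \frac{1}{-3}\right)^{2} = \left(120 + 2 \left(-5\right) \left(- \frac{1}{3}\right)\right)^{2} = \left(120 + \frac{10}{3}\right)^{2} = \left(\frac{370}{3}\right)^{2} = \frac{136900}{9}$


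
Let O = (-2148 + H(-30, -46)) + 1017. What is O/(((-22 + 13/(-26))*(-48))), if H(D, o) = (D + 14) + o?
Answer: -1193/1080 ≈ -1.1046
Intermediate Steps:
H(D, o) = 14 + D + o (H(D, o) = (14 + D) + o = 14 + D + o)
O = -1193 (O = (-2148 + (14 - 30 - 46)) + 1017 = (-2148 - 62) + 1017 = -2210 + 1017 = -1193)
O/(((-22 + 13/(-26))*(-48))) = -1193*(-1/(48*(-22 + 13/(-26)))) = -1193*(-1/(48*(-22 + 13*(-1/26)))) = -1193*(-1/(48*(-22 - ½))) = -1193/((-45/2*(-48))) = -1193/1080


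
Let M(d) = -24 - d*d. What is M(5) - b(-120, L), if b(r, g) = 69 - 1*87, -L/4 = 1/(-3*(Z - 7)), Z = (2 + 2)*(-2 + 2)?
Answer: -31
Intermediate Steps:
Z = 0 (Z = 4*0 = 0)
M(d) = -24 - d²
L = -4/21 (L = -4*(-1/(3*(0 - 7))) = -4/((-3*(-7))) = -4/21 ≈ -0.19048)
b(r, g) = -18 (b(r, g) = 69 - 87 = -18)
M(5) - b(-120, L) = (-24 - 1*5²) - 1*(-18) = (-24 - 1*25) + 18 = (-24 - 25) + 18 = -49 + 18 = -31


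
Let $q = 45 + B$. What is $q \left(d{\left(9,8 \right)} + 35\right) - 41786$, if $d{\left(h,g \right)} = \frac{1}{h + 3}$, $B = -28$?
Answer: $- \frac{494275}{12} \approx -41190.0$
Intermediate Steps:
$d{\left(h,g \right)} = \frac{1}{3 + h}$
$q = 17$ ($q = 45 - 28 = 17$)
$q \left(d{\left(9,8 \right)} + 35\right) - 41786 = 17 \left(\frac{1}{3 + 9} + 35\right) - 41786 = 17 \left(\frac{1}{12} + 35\right) - 41786 = 17 \cdot \frac{421}{12} - 41786 = \frac{7157}{12} - 41786 = - \frac{494275}{12}$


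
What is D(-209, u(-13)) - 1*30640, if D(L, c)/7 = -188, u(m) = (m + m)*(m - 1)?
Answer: -31956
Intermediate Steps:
u(m) = 2*m*(-1 + m) (u(m) = (2*m)*(-1 + m) = 2*m*(-1 + m))
D(L, c) = -1316 (D(L, c) = 7*(-188) = -1316)
D(-209, u(-13)) - 1*30640 = -1316 - 1*30640 = -1316 - 30640 = -31956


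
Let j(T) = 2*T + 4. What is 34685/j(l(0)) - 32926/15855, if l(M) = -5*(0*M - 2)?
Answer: 183046817/126840 ≈ 1443.1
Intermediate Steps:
l(M) = 10 (l(M) = -5*(0 - 2) = -5*(-2) = 10)
j(T) = 4 + 2*T
34685/j(l(0)) - 32926/15855 = 34685/(4 + 2*10) - 32926/15855 = 34685/(4 + 20) - 32926*1/15855 = 34685/24 - 32926/15855 = 183046817/126840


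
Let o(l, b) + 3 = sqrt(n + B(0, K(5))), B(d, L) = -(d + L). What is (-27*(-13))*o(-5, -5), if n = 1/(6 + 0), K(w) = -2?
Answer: -1053 + 117*sqrt(78)/2 ≈ -536.34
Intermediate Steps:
B(d, L) = -L - d (B(d, L) = -(L + d) = -L - d)
n = 1/6 ≈ 0.16667
o(l, b) = -3 + sqrt(78)/6 (o(l, b) = -3 + sqrt(1/6 + (-1*(-2) - 1*0)) = -3 + sqrt(1/6 + (2 + 0)) = -3 + sqrt(1/6 + 2) = -3 + sqrt(13/6) = -3 + sqrt(78)/6)
(-27*(-13))*o(-5, -5) = (-27*(-13))*(-3 + sqrt(78)/6) = 351*(-3 + sqrt(78)/6) = -1053 + 117*sqrt(78)/2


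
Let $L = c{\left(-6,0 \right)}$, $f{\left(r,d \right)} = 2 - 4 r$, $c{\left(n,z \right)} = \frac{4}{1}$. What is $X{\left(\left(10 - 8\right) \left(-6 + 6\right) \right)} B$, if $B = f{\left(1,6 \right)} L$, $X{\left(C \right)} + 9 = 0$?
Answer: $72$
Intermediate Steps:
$c{\left(n,z \right)} = 4$ ($c{\left(n,z \right)} = 4 \cdot 1 = 4$)
$L = 4$
$X{\left(C \right)} = -9$ ($X{\left(C \right)} = -9 + 0 = -9$)
$B = -8$ ($B = \left(2 - 4\right) 4 = \left(-2\right) 4 = -8$)
$X{\left(\left(10 - 8\right) \left(-6 + 6\right) \right)} B = \left(-9\right) \left(-8\right) = 72$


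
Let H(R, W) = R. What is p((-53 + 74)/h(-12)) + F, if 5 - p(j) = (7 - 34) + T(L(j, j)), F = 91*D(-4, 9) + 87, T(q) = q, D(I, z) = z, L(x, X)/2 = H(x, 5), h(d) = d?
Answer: 1883/2 ≈ 941.50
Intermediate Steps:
L(x, X) = 2*x
F = 906 (F = 91*9 + 87 = 819 + 87 = 906)
p(j) = 32 - 2*j (p(j) = 5 - ((7 - 34) + 2*j) = 5 - (-27 + 2*j) = 5 + (27 - 2*j) = 32 - 2*j)
p((-53 + 74)/h(-12)) + F = (32 - 2*(-53 + 74)/(-12)) + 906 = (32 - 42*(-1)/12) + 906 = (32 - 2*(-7/4)) + 906 = (32 + 7/2) + 906 = 71/2 + 906 = 1883/2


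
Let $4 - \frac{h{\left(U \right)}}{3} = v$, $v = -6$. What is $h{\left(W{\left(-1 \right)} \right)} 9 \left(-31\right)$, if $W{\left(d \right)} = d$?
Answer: $-8370$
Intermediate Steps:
$h{\left(U \right)} = 30$ ($h{\left(U \right)} = 12 - -18 = 12 + 18 = 30$)
$h{\left(W{\left(-1 \right)} \right)} 9 \left(-31\right) = 30 \cdot 9 \left(-31\right) = 270 \left(-31\right) = -8370$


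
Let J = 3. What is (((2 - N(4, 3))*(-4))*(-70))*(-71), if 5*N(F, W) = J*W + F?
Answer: 11928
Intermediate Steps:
N(F, W) = F/5 + 3*W/5 (N(F, W) = (3*W + F)/5 = (F + 3*W)/5 = F/5 + 3*W/5)
(((2 - N(4, 3))*(-4))*(-70))*(-71) = (((2 - ((⅕)*4 + (⅗)*3))*(-4))*(-70))*(-71) = (((2 - (⅘ + 9/5))*(-4))*(-70))*(-71) = (((2 - 1*13/5)*(-4))*(-70))*(-71) = (((2 - 13/5)*(-4))*(-70))*(-71) = (-⅗*(-4)*(-70))*(-71) = ((12/5)*(-70))*(-71) = -168*(-71) = 11928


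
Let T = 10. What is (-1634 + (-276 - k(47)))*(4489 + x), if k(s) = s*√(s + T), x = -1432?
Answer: -5838870 - 143679*√57 ≈ -6.9236e+6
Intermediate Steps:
k(s) = s*√(10 + s) (k(s) = s*√(s + 10) = s*√(10 + s))
(-1634 + (-276 - k(47)))*(4489 + x) = (-1634 + (-276 - 47*√(10 + 47)))*(4489 - 1432) = (-1634 + (-276 - 47*√57))*3057 = (-1910 - 47*√57)*3057 = -5838870 - 143679*√57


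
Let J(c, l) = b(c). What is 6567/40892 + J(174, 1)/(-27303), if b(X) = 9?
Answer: 59643591/372158092 ≈ 0.16026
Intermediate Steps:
J(c, l) = 9
6567/40892 + J(174, 1)/(-27303) = 6567/40892 + 9/(-27303) = 6567*(1/40892) + 9*(-1/27303) = 6567/40892 - 3/9101 = 59643591/372158092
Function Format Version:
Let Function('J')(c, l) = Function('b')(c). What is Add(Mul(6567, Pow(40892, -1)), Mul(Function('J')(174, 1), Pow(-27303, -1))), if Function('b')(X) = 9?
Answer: Rational(59643591, 372158092) ≈ 0.16026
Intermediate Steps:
Function('J')(c, l) = 9
Add(Mul(6567, Pow(40892, -1)), Mul(Function('J')(174, 1), Pow(-27303, -1))) = Add(Mul(6567, Pow(40892, -1)), Mul(9, Pow(-27303, -1))) = Add(Mul(6567, Rational(1, 40892)), Mul(9, Rational(-1, 27303))) = Add(Rational(6567, 40892), Rational(-3, 9101)) = Rational(59643591, 372158092)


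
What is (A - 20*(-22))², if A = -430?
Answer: 100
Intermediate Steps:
(A - 20*(-22))² = (-430 - 20*(-22))² = (-430 + 440)² = 10² = 100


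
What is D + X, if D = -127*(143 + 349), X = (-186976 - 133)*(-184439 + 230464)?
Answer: -8611754209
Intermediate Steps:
X = -8611691725 (X = -187109*46025 = -8611691725)
D = -62484 (D = -127*492 = -62484)
D + X = -62484 - 8611691725 = -8611754209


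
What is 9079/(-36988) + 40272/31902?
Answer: 28570059/28095028 ≈ 1.0169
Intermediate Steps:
9079/(-36988) + 40272/31902 = 9079*(-1/36988) + 40272*(1/31902) = -1297/5284 + 6712/5317 = 28570059/28095028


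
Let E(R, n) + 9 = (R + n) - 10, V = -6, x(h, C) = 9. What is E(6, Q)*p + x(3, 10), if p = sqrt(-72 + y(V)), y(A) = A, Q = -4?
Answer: 9 - 17*I*sqrt(78) ≈ 9.0 - 150.14*I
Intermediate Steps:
p = I*sqrt(78) (p = sqrt(-72 - 6) = sqrt(-78) = I*sqrt(78) ≈ 8.8318*I)
E(R, n) = -19 + R + n (E(R, n) = -9 + ((R + n) - 10) = -9 + (-10 + R + n) = -19 + R + n)
E(6, Q)*p + x(3, 10) = (-19 + 6 - 4)*(I*sqrt(78)) + 9 = -17*I*sqrt(78) + 9 = 9 - 17*I*sqrt(78)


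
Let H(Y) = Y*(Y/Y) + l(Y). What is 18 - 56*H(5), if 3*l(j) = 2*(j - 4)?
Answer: -898/3 ≈ -299.33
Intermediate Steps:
l(j) = -8/3 + 2*j/3 (l(j) = (2*(j - 4))/3 = (2*(-4 + j))/3 = (-8 + 2*j)/3 = -8/3 + 2*j/3)
H(Y) = -8/3 + 5*Y/3 (H(Y) = Y*(Y/Y) + (-8/3 + 2*Y/3) = Y*1 + (-8/3 + 2*Y/3) = Y + (-8/3 + 2*Y/3) = -8/3 + 5*Y/3)
18 - 56*H(5) = 18 - 56*(-8/3 + (5/3)*5) = 18 - 56*(-8/3 + 25/3) = 18 - 56*17/3 = 18 - 952/3 = -898/3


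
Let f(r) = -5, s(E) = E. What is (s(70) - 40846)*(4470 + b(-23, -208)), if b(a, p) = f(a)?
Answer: -182064840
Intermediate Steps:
b(a, p) = -5
(s(70) - 40846)*(4470 + b(-23, -208)) = (70 - 40846)*(4470 - 5) = -40776*4465 = -182064840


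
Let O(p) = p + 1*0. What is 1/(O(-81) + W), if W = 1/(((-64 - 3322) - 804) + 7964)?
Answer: -3774/305693 ≈ -0.012346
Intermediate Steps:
W = 1/3774 (W = 1/((-3386 - 804) + 7964) = 1/(-4190 + 7964) = 1/3774 ≈ 0.00026497)
O(p) = p (O(p) = p + 0 = p)
1/(O(-81) + W) = 1/(-81 + 1/3774) = 1/(-305693/3774) = -3774/305693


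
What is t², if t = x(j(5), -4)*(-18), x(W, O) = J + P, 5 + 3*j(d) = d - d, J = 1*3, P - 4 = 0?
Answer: 15876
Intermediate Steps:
P = 4 (P = 4 + 0 = 4)
J = 3
j(d) = -5/3 (j(d) = -5/3 + (d - d)/3 = -5/3 + (⅓)*0 = -5/3 + 0 = -5/3)
x(W, O) = 7 (x(W, O) = 3 + 4 = 7)
t = -126 (t = 7*(-18) = -126)
t² = (-126)² = 15876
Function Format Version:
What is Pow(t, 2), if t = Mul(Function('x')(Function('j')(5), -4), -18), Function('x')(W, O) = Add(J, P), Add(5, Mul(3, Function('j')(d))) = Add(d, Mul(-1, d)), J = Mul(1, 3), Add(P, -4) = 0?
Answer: 15876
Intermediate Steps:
P = 4 (P = Add(4, 0) = 4)
J = 3
Function('j')(d) = Rational(-5, 3) (Function('j')(d) = Add(Rational(-5, 3), Mul(Rational(1, 3), Add(d, Mul(-1, d)))) = Add(Rational(-5, 3), Mul(Rational(1, 3), 0)) = Add(Rational(-5, 3), 0) = Rational(-5, 3))
Function('x')(W, O) = 7 (Function('x')(W, O) = Add(3, 4) = 7)
t = -126 (t = Mul(7, -18) = -126)
Pow(t, 2) = Pow(-126, 2) = 15876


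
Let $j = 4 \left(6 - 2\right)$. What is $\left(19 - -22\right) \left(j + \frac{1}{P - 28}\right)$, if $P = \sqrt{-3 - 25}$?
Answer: $\frac{18983}{29} - \frac{41 i \sqrt{7}}{406} \approx 654.59 - 0.26718 i$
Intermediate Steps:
$P = 2 i \sqrt{7}$ ($P = \sqrt{-28} = 2 i \sqrt{7} \approx 5.2915 i$)
$j = 16$ ($j = 4 \cdot 4 = 16$)
$\left(19 - -22\right) \left(j + \frac{1}{P - 28}\right) = \left(19 - -22\right) \left(16 + \frac{1}{2 i \sqrt{7} - 28}\right) = \left(19 + 22\right) \left(16 + \frac{1}{-28 + 2 i \sqrt{7}}\right) = 41 \left(16 + \frac{1}{-28 + 2 i \sqrt{7}}\right) = 656 + \frac{41}{-28 + 2 i \sqrt{7}}$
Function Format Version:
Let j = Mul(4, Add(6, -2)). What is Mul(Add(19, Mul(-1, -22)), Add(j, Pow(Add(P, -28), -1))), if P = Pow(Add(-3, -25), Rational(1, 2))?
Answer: Add(Rational(18983, 29), Mul(Rational(-41, 406), I, Pow(7, Rational(1, 2)))) ≈ Add(654.59, Mul(-0.26718, I))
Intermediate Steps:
P = Mul(2, I, Pow(7, Rational(1, 2))) (P = Pow(-28, Rational(1, 2)) = Mul(2, I, Pow(7, Rational(1, 2))) ≈ Mul(5.2915, I))
j = 16 (j = Mul(4, 4) = 16)
Mul(Add(19, Mul(-1, -22)), Add(j, Pow(Add(P, -28), -1))) = Mul(Add(19, Mul(-1, -22)), Add(16, Pow(Add(Mul(2, I, Pow(7, Rational(1, 2))), -28), -1))) = Mul(Add(19, 22), Add(16, Pow(Add(-28, Mul(2, I, Pow(7, Rational(1, 2)))), -1))) = Mul(41, Add(16, Pow(Add(-28, Mul(2, I, Pow(7, Rational(1, 2)))), -1))) = Add(656, Mul(41, Pow(Add(-28, Mul(2, I, Pow(7, Rational(1, 2)))), -1)))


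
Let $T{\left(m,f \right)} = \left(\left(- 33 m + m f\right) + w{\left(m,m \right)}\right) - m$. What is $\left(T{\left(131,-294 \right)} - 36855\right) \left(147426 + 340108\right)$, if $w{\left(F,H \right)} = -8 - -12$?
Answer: $-38914476346$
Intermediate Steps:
$w{\left(F,H \right)} = 4$ ($w{\left(F,H \right)} = -8 + 12 = 4$)
$T{\left(m,f \right)} = 4 - 34 m + f m$ ($T{\left(m,f \right)} = \left(\left(- 33 m + m f\right) + 4\right) - m = \left(\left(- 33 m + f m\right) + 4\right) - m = \left(4 - 33 m + f m\right) - m = 4 - 34 m + f m$)
$\left(T{\left(131,-294 \right)} - 36855\right) \left(147426 + 340108\right) = \left(\left(4 - 4454 - 38514\right) - 36855\right) \left(147426 + 340108\right) = \left(\left(4 - 4454 - 38514\right) - 36855\right) 487534 = \left(-42964 - 36855\right) 487534 = \left(-79819\right) 487534 = -38914476346$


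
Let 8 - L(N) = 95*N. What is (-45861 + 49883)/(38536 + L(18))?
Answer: 2011/18417 ≈ 0.10919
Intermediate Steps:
L(N) = 8 - 95*N
(-45861 + 49883)/(38536 + L(18)) = (-45861 + 49883)/(38536 + (8 - 95*18)) = 4022/(38536 + (8 - 1710)) = 4022/(38536 - 1702) = 4022/36834 = 4022*(1/36834) = 2011/18417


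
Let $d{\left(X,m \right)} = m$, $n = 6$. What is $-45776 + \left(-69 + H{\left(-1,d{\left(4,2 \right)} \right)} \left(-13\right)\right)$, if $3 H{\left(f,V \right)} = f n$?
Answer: $-45819$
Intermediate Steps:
$H{\left(f,V \right)} = 2 f$ ($H{\left(f,V \right)} = \frac{f 6}{3} = \frac{6 f}{3} = 2 f$)
$-45776 + \left(-69 + H{\left(-1,d{\left(4,2 \right)} \right)} \left(-13\right)\right) = -45776 - \left(69 - 2 \left(-1\right) \left(-13\right)\right) = -45776 - 43 = -45819$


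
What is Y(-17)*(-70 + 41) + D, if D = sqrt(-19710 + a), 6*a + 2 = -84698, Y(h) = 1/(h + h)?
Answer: 29/34 + 2*I*sqrt(76110)/3 ≈ 0.85294 + 183.92*I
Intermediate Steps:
Y(h) = 1/(2*h)
a = -42350/3 (a = -1/3 + (1/6)*(-84698) = -1/3 - 42349/3 = -42350/3 ≈ -14117.)
D = 2*I*sqrt(76110)/3 (D = sqrt(-19710 - 42350/3) = sqrt(-101480/3) = 2*I*sqrt(76110)/3 ≈ 183.92*I)
Y(-17)*(-70 + 41) + D = ((1/2)/(-17))*(-70 + 41) + 2*I*sqrt(76110)/3 = ((1/2)*(-1/17))*(-29) + 2*I*sqrt(76110)/3 = -1/34*(-29) + 2*I*sqrt(76110)/3 = 29/34 + 2*I*sqrt(76110)/3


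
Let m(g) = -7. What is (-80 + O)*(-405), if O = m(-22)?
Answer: 35235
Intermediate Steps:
O = -7
(-80 + O)*(-405) = (-80 - 7)*(-405) = -87*(-405) = 35235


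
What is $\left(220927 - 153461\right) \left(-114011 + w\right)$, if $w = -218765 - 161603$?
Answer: $-33353773614$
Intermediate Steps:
$w = -380368$
$\left(220927 - 153461\right) \left(-114011 + w\right) = \left(220927 - 153461\right) \left(-114011 - 380368\right) = 67466 \left(-494379\right) = -33353773614$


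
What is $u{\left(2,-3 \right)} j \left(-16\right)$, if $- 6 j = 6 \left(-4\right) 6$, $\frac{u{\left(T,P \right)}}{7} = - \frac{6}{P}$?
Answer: $-5376$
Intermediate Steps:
$u{\left(T,P \right)} = - \frac{42}{P}$ ($u{\left(T,P \right)} = 7 \left(- \frac{6}{P}\right) = - \frac{42}{P}$)
$j = 24$ ($j = - \frac{6 \left(-4\right) 6}{6} = - \frac{\left(-24\right) 6}{6} = \left(- \frac{1}{6}\right) \left(-144\right) = 24$)
$u{\left(2,-3 \right)} j \left(-16\right) = - \frac{42}{-3} \cdot 24 \left(-16\right) = \left(-42\right) \left(- \frac{1}{3}\right) 24 \left(-16\right) = 14 \cdot 24 \left(-16\right) = 336 \left(-16\right) = -5376$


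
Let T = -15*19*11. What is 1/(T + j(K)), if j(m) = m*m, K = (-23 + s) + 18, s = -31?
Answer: -1/1839 ≈ -0.00054377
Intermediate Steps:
K = -36 (K = (-23 - 31) + 18 = -54 + 18 = -36)
j(m) = m**2
T = -3135 (T = -285*11 = -3135)
1/(T + j(K)) = 1/(-3135 + (-36)**2) = 1/(-3135 + 1296) = 1/(-1839) = -1/1839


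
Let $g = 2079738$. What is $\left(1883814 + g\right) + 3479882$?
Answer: $7443434$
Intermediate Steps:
$\left(1883814 + g\right) + 3479882 = \left(1883814 + 2079738\right) + 3479882 = 3963552 + 3479882 = 7443434$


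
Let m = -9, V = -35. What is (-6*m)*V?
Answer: -1890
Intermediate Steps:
(-6*m)*V = -6*(-9)*(-35) = 54*(-35) = -1890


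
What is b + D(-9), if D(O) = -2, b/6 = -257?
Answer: -1544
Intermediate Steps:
b = -1542 (b = 6*(-257) = -1542)
b + D(-9) = -1542 - 2 = -1544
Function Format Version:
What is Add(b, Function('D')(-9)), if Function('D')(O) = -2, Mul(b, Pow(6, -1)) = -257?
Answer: -1544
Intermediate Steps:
b = -1542 (b = Mul(6, -257) = -1542)
Add(b, Function('D')(-9)) = Add(-1542, -2) = -1544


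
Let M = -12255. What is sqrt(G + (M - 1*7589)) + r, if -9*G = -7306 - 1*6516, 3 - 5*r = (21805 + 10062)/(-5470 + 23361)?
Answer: 21806/89455 + I*sqrt(164774)/3 ≈ 0.24377 + 135.31*I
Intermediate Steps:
r = 21806/89455 (r = 3/5 - (21805 + 10062)/(5*(-5470 + 23361)) = 3/5 - 31867/(5*17891) = 3/5 - 1/5*31867/17891 = 3/5 - 31867/89455 = 21806/89455 ≈ 0.24377)
G = 13822/9 (G = -(-7306 - 1*6516)/9 = -(-7306 - 6516)/9 = -1/9*(-13822) = 13822/9 ≈ 1535.8)
sqrt(G + (M - 1*7589)) + r = sqrt(13822/9 + (-12255 - 1*7589)) + 21806/89455 = sqrt(13822/9 + (-12255 - 7589)) + 21806/89455 = sqrt(13822/9 - 19844) + 21806/89455 = sqrt(-164774/9) + 21806/89455 = I*sqrt(164774)/3 + 21806/89455 = 21806/89455 + I*sqrt(164774)/3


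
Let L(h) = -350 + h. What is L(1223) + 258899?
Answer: 259772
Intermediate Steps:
L(1223) + 258899 = (-350 + 1223) + 258899 = 873 + 258899 = 259772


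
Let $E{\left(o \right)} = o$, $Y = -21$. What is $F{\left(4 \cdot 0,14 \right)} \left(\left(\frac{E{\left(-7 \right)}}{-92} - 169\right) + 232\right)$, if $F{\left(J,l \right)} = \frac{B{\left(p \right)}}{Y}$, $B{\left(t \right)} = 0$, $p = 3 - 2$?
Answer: $0$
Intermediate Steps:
$p = 1$
$F{\left(J,l \right)} = 0$ ($F{\left(J,l \right)} = \frac{0}{-21} = 0 \left(- \frac{1}{21}\right) = 0$)
$F{\left(4 \cdot 0,14 \right)} \left(\left(\frac{E{\left(-7 \right)}}{-92} - 169\right) + 232\right) = 0 \left(\left(- \frac{7}{-92} - 169\right) + 232\right) = 0 \left(\left(\left(-7\right) \left(- \frac{1}{92}\right) - 169\right) + 232\right) = 0 \left(\left(\frac{7}{92} - 169\right) + 232\right) = 0 \left(- \frac{15541}{92} + 232\right) = 0 \cdot \frac{5803}{92} = 0$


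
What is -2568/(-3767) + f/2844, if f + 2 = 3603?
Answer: 20868359/10713348 ≈ 1.9479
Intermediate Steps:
f = 3601 (f = -2 + 3603 = 3601)
-2568/(-3767) + f/2844 = -2568/(-3767) + 3601/2844 = -2568*(-1/3767) + 3601*(1/2844) = 2568/3767 + 3601/2844 = 20868359/10713348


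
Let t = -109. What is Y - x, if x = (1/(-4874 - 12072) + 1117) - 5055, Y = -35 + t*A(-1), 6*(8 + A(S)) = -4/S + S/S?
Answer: 119066834/25419 ≈ 4684.2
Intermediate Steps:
A(S) = -47/6 - 2/(3*S) (A(S) = -8 + (-4/S + S/S)/6 = -8 + (-4/S + 1)/6 = -8 + (1 - 4/S)/6 = -8 + (⅙ - 2/(3*S)) = -47/6 - 2/(3*S))
Y = 4477/6 (Y = -35 - 109*(-4 - 47*(-1))/(6*(-1)) = -35 - 109*(-1)*(-4 + 47)/6 = -35 - 109*(-1)*43/6 = -35 - 109*(-43/6) = -35 + 4687/6 = 4477/6 ≈ 746.17)
x = -66733349/16946 (x = (1/(-16946) + 1117) - 5055 = (-1/16946 + 1117) - 5055 = 18928681/16946 - 5055 = -66733349/16946 ≈ -3938.0)
Y - x = 4477/6 - 1*(-66733349/16946) = 4477/6 + 66733349/16946 = 119066834/25419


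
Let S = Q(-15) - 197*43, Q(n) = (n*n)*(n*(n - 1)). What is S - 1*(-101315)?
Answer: 146844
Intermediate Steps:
Q(n) = n³*(-1 + n) (Q(n) = n²*(n*(-1 + n)) = n³*(-1 + n))
S = 45529 (S = (-15)³*(-1 - 15) - 197*43 = -3375*(-16) - 8471 = 54000 - 8471 = 45529)
S - 1*(-101315) = 45529 - 1*(-101315) = 45529 + 101315 = 146844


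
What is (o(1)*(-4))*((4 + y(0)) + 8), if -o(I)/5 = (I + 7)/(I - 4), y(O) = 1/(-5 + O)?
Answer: -1888/3 ≈ -629.33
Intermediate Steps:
o(I) = -5*(7 + I)/(-4 + I) (o(I) = -5*(I + 7)/(I - 4) = -5*(7 + I)/(-4 + I))
(o(1)*(-4))*((4 + y(0)) + 8) = ((5*(-7 - 1*1)/(-4 + 1))*(-4))*((4 + 1/(-5 + 0)) + 8) = ((5*(-7 - 1)/(-3))*(-4))*((4 + 1/(-5)) + 8) = ((5*(-⅓)*(-8))*(-4))*((4 - ⅕) + 8) = ((40/3)*(-4))*(19/5 + 8) = -160/3*59/5 = -1888/3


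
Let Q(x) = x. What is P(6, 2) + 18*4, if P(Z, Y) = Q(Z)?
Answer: 78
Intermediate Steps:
P(Z, Y) = Z
P(6, 2) + 18*4 = 6 + 18*4 = 6 + 72 = 78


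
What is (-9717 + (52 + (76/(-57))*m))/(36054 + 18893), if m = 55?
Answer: -29215/164841 ≈ -0.17723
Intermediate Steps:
(-9717 + (52 + (76/(-57))*m))/(36054 + 18893) = (-9717 + (52 + (76/(-57))*55))/(36054 + 18893) = (-9717 + (52 + (76*(-1/57))*55))/54947 = (-9717 + (52 - 4/3*55))*(1/54947) = (-9717 + (52 - 220/3))*(1/54947) = (-9717 - 64/3)*(1/54947) = -29215/3*1/54947 = -29215/164841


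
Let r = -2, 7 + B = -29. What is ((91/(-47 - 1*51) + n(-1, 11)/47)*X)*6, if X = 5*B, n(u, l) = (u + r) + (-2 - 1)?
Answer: 375300/329 ≈ 1140.7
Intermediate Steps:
B = -36 (B = -7 - 29 = -36)
n(u, l) = -5 + u (n(u, l) = (u - 2) + (-2 - 1) = (-2 + u) - 3 = -5 + u)
X = -180 (X = 5*(-36) = -180)
((91/(-47 - 1*51) + n(-1, 11)/47)*X)*6 = ((91/(-47 - 1*51) + (-5 - 1)/47)*(-180))*6 = ((91/(-47 - 51) - 6*1/47)*(-180))*6 = ((91/(-98) - 6/47)*(-180))*6 = ((91*(-1/98) - 6/47)*(-180))*6 = ((-13/14 - 6/47)*(-180))*6 = -695/658*(-180)*6 = (62550/329)*6 = 375300/329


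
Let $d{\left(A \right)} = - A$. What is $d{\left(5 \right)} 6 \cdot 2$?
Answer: $-60$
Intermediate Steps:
$d{\left(5 \right)} 6 \cdot 2 = \left(-1\right) 5 \cdot 6 \cdot 2 = \left(-5\right) 6 \cdot 2 = \left(-30\right) 2 = -60$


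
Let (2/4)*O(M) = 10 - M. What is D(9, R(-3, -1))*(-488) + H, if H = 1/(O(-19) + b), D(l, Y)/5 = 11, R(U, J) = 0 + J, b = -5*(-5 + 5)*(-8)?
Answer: -1556719/58 ≈ -26840.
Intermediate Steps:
O(M) = 20 - 2*M (O(M) = 2*(10 - M) = 20 - 2*M)
b = 0 (b = -5*0*(-8) = 0*(-8) = 0)
R(U, J) = J
D(l, Y) = 55 (D(l, Y) = 5*11 = 55)
H = 1/58 (H = 1/((20 - 2*(-19)) + 0) = 1/((20 + 38) + 0) = 1/(58 + 0) = 1/58 ≈ 0.017241)
D(9, R(-3, -1))*(-488) + H = 55*(-488) + 1/58 = -26840 + 1/58 = -1556719/58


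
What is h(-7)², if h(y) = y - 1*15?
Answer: 484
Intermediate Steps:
h(y) = -15 + y (h(y) = y - 15 = -15 + y)
h(-7)² = (-15 - 7)² = (-22)² = 484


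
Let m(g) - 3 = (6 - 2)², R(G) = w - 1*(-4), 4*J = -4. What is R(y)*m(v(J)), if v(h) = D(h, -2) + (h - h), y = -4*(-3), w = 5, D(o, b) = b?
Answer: 171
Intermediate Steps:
J = -1 (J = (¼)*(-4) = -1)
y = 12
R(G) = 9 (R(G) = 5 - 1*(-4) = 5 + 4 = 9)
v(h) = -2 (v(h) = -2 + (h - h) = -2 + 0 = -2)
m(g) = 19 (m(g) = 3 + (6 - 2)² = 3 + 4² = 3 + 16 = 19)
R(y)*m(v(J)) = 9*19 = 171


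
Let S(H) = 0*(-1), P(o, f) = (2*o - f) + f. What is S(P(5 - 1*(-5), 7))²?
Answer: 0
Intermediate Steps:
P(o, f) = 2*o (P(o, f) = (-f + 2*o) + f = 2*o)
S(H) = 0
S(P(5 - 1*(-5), 7))² = 0² = 0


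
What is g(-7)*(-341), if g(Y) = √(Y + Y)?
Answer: -341*I*√14 ≈ -1275.9*I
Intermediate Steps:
g(Y) = √2*√Y (g(Y) = √(2*Y) = √2*√Y)
g(-7)*(-341) = (√2*√(-7))*(-341) = (√2*(I*√7))*(-341) = (I*√14)*(-341) = -341*I*√14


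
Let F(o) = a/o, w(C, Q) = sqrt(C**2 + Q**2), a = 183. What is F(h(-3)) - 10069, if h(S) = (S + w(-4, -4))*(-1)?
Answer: -232136/23 - 732*sqrt(2)/23 ≈ -10138.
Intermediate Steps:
h(S) = -S - 4*sqrt(2) (h(S) = (S + sqrt((-4)**2 + (-4)**2))*(-1) = (S + sqrt(16 + 16))*(-1) = (S + sqrt(32))*(-1) = (S + 4*sqrt(2))*(-1) = -S - 4*sqrt(2))
F(o) = 183/o
F(h(-3)) - 10069 = 183/(-1*(-3) - 4*sqrt(2)) - 10069 = 183/(3 - 4*sqrt(2)) - 10069 = -10069 + 183/(3 - 4*sqrt(2))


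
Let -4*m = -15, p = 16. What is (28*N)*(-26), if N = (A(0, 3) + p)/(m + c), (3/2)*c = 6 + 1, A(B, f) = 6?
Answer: -192192/101 ≈ -1902.9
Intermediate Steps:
m = 15/4 (m = -1/4*(-15) = 15/4 ≈ 3.7500)
c = 14/3 (c = 2*(6 + 1)/3 = (2/3)*7 = 14/3 ≈ 4.6667)
N = 264/101 (N = (6 + 16)/(15/4 + 14/3) = 22/(101/12) = 22*(12/101) = 264/101 ≈ 2.6139)
(28*N)*(-26) = (28*(264/101))*(-26) = (7392/101)*(-26) = -192192/101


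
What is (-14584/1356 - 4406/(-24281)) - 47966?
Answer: -394907604086/8231259 ≈ -47977.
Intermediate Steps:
(-14584/1356 - 4406/(-24281)) - 47966 = (-14584*1/1356 - 4406*(-1/24281)) - 47966 = (-3646/339 + 4406/24281) - 47966 = -87034892/8231259 - 47966 = -394907604086/8231259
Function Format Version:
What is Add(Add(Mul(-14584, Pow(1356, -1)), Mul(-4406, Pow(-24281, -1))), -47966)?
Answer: Rational(-394907604086, 8231259) ≈ -47977.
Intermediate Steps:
Add(Add(Mul(-14584, Pow(1356, -1)), Mul(-4406, Pow(-24281, -1))), -47966) = Add(Add(Mul(-14584, Rational(1, 1356)), Mul(-4406, Rational(-1, 24281))), -47966) = Add(Add(Rational(-3646, 339), Rational(4406, 24281)), -47966) = Add(Rational(-87034892, 8231259), -47966) = Rational(-394907604086, 8231259)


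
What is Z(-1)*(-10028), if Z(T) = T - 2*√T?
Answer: 10028 + 20056*I ≈ 10028.0 + 20056.0*I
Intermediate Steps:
Z(-1)*(-10028) = (-1 - 2*I)*(-10028) = 10028 + 20056*I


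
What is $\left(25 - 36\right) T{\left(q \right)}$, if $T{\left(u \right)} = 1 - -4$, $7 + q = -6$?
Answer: $-55$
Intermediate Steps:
$q = -13$ ($q = -7 - 6 = -13$)
$T{\left(u \right)} = 5$ ($T{\left(u \right)} = 1 + 4 = 5$)
$\left(25 - 36\right) T{\left(q \right)} = \left(25 - 36\right) 5 = \left(-11\right) 5 = -55$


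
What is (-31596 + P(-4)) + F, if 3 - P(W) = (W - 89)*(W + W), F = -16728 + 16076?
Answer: -32989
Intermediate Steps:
F = -652
P(W) = 3 - 2*W*(-89 + W) (P(W) = 3 - (W - 89)*(W + W) = 3 - (-89 + W)*2*W = 3 - 2*W*(-89 + W))
(-31596 + P(-4)) + F = (-31596 + (3 - 2*(-4)² + 178*(-4))) - 652 = (-31596 + (3 - 2*16 - 712)) - 652 = (-31596 + (3 - 32 - 712)) - 652 = (-31596 - 741) - 652 = -32337 - 652 = -32989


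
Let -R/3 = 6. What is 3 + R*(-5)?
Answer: 93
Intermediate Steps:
R = -18 (R = -3*6 = -18)
3 + R*(-5) = 3 - 18*(-5) = 3 + 90 = 93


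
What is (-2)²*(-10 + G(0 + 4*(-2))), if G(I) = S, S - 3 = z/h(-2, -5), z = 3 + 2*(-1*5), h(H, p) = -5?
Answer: -112/5 ≈ -22.400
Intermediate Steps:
z = -7 (z = 3 + 2*(-5) = 3 - 10 = -7)
S = 22/5 (S = 3 - 7/(-5) = 3 - 7*(-⅕) = 3 + 7/5 = 22/5 ≈ 4.4000)
G(I) = 22/5
(-2)²*(-10 + G(0 + 4*(-2))) = (-2)²*(-10 + 22/5) = 4*(-28/5) = -112/5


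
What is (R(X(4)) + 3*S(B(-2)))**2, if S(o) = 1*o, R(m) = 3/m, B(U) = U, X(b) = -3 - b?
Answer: 2025/49 ≈ 41.327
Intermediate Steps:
S(o) = o
(R(X(4)) + 3*S(B(-2)))**2 = (3/(-3 - 1*4) + 3*(-2))**2 = (3/(-3 - 4) - 6)**2 = (3/(-7) - 6)**2 = (3*(-1/7) - 6)**2 = (-3/7 - 6)**2 = (-45/7)**2 = 2025/49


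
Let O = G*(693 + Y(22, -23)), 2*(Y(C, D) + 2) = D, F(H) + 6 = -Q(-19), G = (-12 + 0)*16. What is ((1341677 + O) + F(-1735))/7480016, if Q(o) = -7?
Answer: 605607/3740008 ≈ 0.16193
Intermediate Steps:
G = -192 (G = -12*16 = -192)
F(H) = 1 (F(H) = -6 - 1*(-7) = -6 + 7 = 1)
Y(C, D) = -2 + D/2
O = -130464 (O = -192*(693 + (-2 + (1/2)*(-23))) = -192*(693 + (-2 - 23/2)) = -192*(693 - 27/2) = -192*1359/2 = -130464)
((1341677 + O) + F(-1735))/7480016 = ((1341677 - 130464) + 1)/7480016 = (1211213 + 1)*(1/7480016) = 1211214*(1/7480016) = 605607/3740008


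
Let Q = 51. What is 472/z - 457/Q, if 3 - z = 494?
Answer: -248459/25041 ≈ -9.9221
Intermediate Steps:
z = -491 (z = 3 - 1*494 = 3 - 494 = -491)
472/z - 457/Q = 472/(-491) - 457/51 = 472*(-1/491) - 457*1/51 = -472/491 - 457/51 = -248459/25041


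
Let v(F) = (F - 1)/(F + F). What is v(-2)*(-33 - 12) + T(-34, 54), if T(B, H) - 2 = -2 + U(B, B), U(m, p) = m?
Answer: -271/4 ≈ -67.750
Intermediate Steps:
v(F) = (-1 + F)/(2*F) (v(F) = (-1 + F)/((2*F)) = (-1 + F)*(1/(2*F)) = (-1 + F)/(2*F))
T(B, H) = B (T(B, H) = 2 + (-2 + B) = B)
v(-2)*(-33 - 12) + T(-34, 54) = ((1/2)*(-1 - 2)/(-2))*(-33 - 12) - 34 = ((1/2)*(-1/2)*(-3))*(-45) - 34 = (3/4)*(-45) - 34 = -135/4 - 34 = -271/4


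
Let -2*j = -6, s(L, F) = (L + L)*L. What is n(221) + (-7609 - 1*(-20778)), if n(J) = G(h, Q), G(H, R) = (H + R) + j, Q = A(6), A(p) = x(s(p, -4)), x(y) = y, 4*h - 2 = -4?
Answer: 26487/2 ≈ 13244.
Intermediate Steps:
h = -½ (h = ½ + (¼)*(-4) = ½ - 1 = -½ ≈ -0.50000)
s(L, F) = 2*L² (s(L, F) = (2*L)*L = 2*L²)
j = 3 (j = -½*(-6) = 3)
A(p) = 2*p²
Q = 72 (Q = 2*6² = 2*36 = 72)
G(H, R) = 3 + H + R (G(H, R) = (H + R) + 3 = 3 + H + R)
n(J) = 149/2 (n(J) = 3 - ½ + 72 = 149/2)
n(221) + (-7609 - 1*(-20778)) = 149/2 + (-7609 - 1*(-20778)) = 149/2 + (-7609 + 20778) = 149/2 + 13169 = 26487/2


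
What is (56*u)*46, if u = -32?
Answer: -82432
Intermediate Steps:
(56*u)*46 = (56*(-32))*46 = -1792*46 = -82432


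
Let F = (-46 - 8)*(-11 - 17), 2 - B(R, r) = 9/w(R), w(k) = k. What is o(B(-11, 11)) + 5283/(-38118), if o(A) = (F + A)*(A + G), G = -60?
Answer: -133172142143/1537426 ≈ -86620.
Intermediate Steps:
B(R, r) = 2 - 9/R
F = 1512 (F = -54*(-28) = 1512)
o(A) = (-60 + A)*(1512 + A) (o(A) = (1512 + A)*(A - 60) = (1512 + A)*(-60 + A) = (-60 + A)*(1512 + A))
o(B(-11, 11)) + 5283/(-38118) = (-90720 + (2 - 9/(-11))² + 1452*(2 - 9/(-11))) + 5283/(-38118) = (-90720 + (2 - 9*(-1/11))² + 1452*(2 - 9*(-1/11))) + 5283*(-1/38118) = (-90720 + (2 + 9/11)² + 1452*(2 + 9/11)) - 1761/12706 = (-90720 + (31/11)² + 1452*(31/11)) - 1761/12706 = (-90720 + 961/121 + 4092) - 1761/12706 = -10481027/121 - 1761/12706 = -133172142143/1537426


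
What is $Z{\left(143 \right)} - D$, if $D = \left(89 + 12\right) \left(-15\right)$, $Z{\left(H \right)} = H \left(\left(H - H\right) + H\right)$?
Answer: $21964$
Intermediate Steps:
$Z{\left(H \right)} = H^{2}$ ($Z{\left(H \right)} = H \left(0 + H\right) = H H = H^{2}$)
$D = -1515$ ($D = 101 \left(-15\right) = -1515$)
$Z{\left(143 \right)} - D = 143^{2} - -1515 = 20449 + 1515 = 21964$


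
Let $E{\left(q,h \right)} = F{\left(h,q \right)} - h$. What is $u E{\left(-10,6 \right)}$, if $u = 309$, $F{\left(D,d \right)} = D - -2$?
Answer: $618$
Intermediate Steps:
$F{\left(D,d \right)} = 2 + D$ ($F{\left(D,d \right)} = D + 2 = 2 + D$)
$E{\left(q,h \right)} = 2$ ($E{\left(q,h \right)} = \left(2 + h\right) - h = 2$)
$u E{\left(-10,6 \right)} = 309 \cdot 2 = 618$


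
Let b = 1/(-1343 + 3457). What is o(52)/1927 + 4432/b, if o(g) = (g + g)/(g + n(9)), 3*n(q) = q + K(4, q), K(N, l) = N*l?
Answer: 1209654240136/129109 ≈ 9.3692e+6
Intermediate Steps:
b = 1/2114 ≈ 0.00047304
n(q) = 5*q/3 (n(q) = (q + 4*q)/3 = (5*q)/3 = 5*q/3)
o(g) = 2*g/(15 + g) (o(g) = (g + g)/(g + (5/3)*9) = (2*g)/(g + 15) = (2*g)/(15 + g) = 2*g/(15 + g))
o(52)/1927 + 4432/b = (2*52/(15 + 52))/1927 + 4432/(1/2114) = (2*52/67)*(1/1927) + 4432*2114 = (2*52*(1/67))*(1/1927) + 9369248 = (104/67)*(1/1927) + 9369248 = 104/129109 + 9369248 = 1209654240136/129109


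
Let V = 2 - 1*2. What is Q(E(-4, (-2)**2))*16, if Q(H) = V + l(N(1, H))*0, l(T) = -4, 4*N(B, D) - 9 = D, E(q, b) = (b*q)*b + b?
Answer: 0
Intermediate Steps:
E(q, b) = b + q*b**2 (E(q, b) = q*b**2 + b = b + q*b**2)
N(B, D) = 9/4 + D/4
V = 0 (V = 2 - 2 = 0)
Q(H) = 0 (Q(H) = 0 - 4*0 = 0 + 0 = 0)
Q(E(-4, (-2)**2))*16 = 0*16 = 0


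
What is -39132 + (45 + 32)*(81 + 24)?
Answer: -31047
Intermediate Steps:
-39132 + (45 + 32)*(81 + 24) = -39132 + 77*105 = -39132 + 8085 = -31047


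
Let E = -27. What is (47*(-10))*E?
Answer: 12690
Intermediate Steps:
(47*(-10))*E = (47*(-10))*(-27) = -470*(-27) = 12690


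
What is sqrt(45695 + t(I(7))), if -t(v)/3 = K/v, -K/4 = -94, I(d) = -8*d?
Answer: 61*sqrt(602)/7 ≈ 213.81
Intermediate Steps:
K = 376 (K = -4*(-94) = 376)
t(v) = -1128/v
sqrt(45695 + t(I(7))) = sqrt(45695 - 1128/((-8*7))) = sqrt(45695 - 1128/(-56)) = sqrt(45695 - 1128*(-1/56)) = sqrt(45695 + 141/7) = sqrt(320006/7) = 61*sqrt(602)/7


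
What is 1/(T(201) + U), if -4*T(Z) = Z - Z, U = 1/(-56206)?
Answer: -56206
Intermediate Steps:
U = -1/56206 ≈ -1.7792e-5
T(Z) = 0 (T(Z) = -(Z - Z)/4 = -¼*0 = 0)
1/(T(201) + U) = 1/(0 - 1/56206) = 1/(-1/56206) = -56206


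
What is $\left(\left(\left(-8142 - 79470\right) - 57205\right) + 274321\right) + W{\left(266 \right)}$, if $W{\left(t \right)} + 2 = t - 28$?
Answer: $129740$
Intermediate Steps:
$W{\left(t \right)} = -30 + t$ ($W{\left(t \right)} = -2 + \left(t - 28\right) = -2 + \left(-28 + t\right) = -30 + t$)
$\left(\left(\left(-8142 - 79470\right) - 57205\right) + 274321\right) + W{\left(266 \right)} = \left(\left(\left(-8142 - 79470\right) - 57205\right) + 274321\right) + \left(-30 + 266\right) = \left(\left(-87612 - 57205\right) + 274321\right) + 236 = \left(-144817 + 274321\right) + 236 = 129504 + 236 = 129740$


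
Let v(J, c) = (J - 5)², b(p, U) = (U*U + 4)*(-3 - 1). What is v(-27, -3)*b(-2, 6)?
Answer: -163840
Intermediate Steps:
b(p, U) = -16 - 4*U² (b(p, U) = (U² + 4)*(-4) = (4 + U²)*(-4) = -16 - 4*U²)
v(J, c) = (-5 + J)²
v(-27, -3)*b(-2, 6) = (-5 - 27)²*(-16 - 4*6²) = (-32)²*(-16 - 4*36) = 1024*(-16 - 144) = 1024*(-160) = -163840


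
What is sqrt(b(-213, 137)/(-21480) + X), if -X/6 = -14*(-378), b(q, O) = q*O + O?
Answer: 11*I*sqrt(7566861630)/5370 ≈ 178.19*I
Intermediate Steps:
b(q, O) = O + O*q (b(q, O) = O*q + O = O + O*q)
X = -31752 (X = -(-84)*(-378) = -6*5292 = -31752)
sqrt(b(-213, 137)/(-21480) + X) = sqrt((137*(1 - 213))/(-21480) - 31752) = sqrt((137*(-212))*(-1/21480) - 31752) = sqrt(-29044*(-1/21480) - 31752) = sqrt(7261/5370 - 31752) = sqrt(-170500979/5370) = 11*I*sqrt(7566861630)/5370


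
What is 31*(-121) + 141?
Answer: -3610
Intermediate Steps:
31*(-121) + 141 = -3751 + 141 = -3610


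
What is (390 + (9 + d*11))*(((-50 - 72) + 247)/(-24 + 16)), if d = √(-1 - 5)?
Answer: -49875/8 - 1375*I*√6/8 ≈ -6234.4 - 421.01*I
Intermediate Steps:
d = I*√6 (d = √(-6) = I*√6 ≈ 2.4495*I)
(390 + (9 + d*11))*(((-50 - 72) + 247)/(-24 + 16)) = (390 + (9 + (I*√6)*11))*(((-50 - 72) + 247)/(-24 + 16)) = (390 + (9 + 11*I*√6))*((-122 + 247)/(-8)) = (399 + 11*I*√6)*(125*(-⅛)) = (399 + 11*I*√6)*(-125/8) = -49875/8 - 1375*I*√6/8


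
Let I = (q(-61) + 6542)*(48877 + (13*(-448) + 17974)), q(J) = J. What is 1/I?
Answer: 1/395515987 ≈ 2.5283e-9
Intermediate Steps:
I = 395515987 (I = (-61 + 6542)*(48877 + (13*(-448) + 17974)) = 6481*(48877 + (-5824 + 17974)) = 6481*(48877 + 12150) = 6481*61027 = 395515987)
1/I = 1/395515987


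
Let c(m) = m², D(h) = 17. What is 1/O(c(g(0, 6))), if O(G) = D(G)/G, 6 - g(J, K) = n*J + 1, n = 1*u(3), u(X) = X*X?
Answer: 25/17 ≈ 1.4706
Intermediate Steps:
u(X) = X²
n = 9 (n = 1*3² = 1*9 = 9)
g(J, K) = 5 - 9*J (g(J, K) = 6 - (9*J + 1) = 6 - (1 + 9*J) = 6 + (-1 - 9*J) = 5 - 9*J)
O(G) = 17/G
1/O(c(g(0, 6))) = 1/(17/((5 - 9*0)²)) = 1/(17/((5 + 0)²)) = 1/(17/(5²)) = 1/(17/25) = 25/17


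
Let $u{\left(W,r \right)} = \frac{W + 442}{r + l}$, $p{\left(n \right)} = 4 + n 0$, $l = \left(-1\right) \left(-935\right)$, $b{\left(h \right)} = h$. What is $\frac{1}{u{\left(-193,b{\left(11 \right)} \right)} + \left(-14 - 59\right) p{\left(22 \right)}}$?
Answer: $- \frac{946}{275983} \approx -0.0034277$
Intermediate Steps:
$l = 935$
$p{\left(n \right)} = 4$ ($p{\left(n \right)} = 4 + 0 = 4$)
$u{\left(W,r \right)} = \frac{442 + W}{935 + r}$ ($u{\left(W,r \right)} = \frac{W + 442}{r + 935} = \frac{442 + W}{935 + r}$)
$\frac{1}{u{\left(-193,b{\left(11 \right)} \right)} + \left(-14 - 59\right) p{\left(22 \right)}} = \frac{1}{\frac{442 - 193}{935 + 11} + \left(-14 - 59\right) 4} = \frac{1}{\frac{1}{946} \cdot 249 - 292} = \frac{1}{\frac{249}{946} - 292} = \frac{1}{- \frac{275983}{946}} = - \frac{946}{275983}$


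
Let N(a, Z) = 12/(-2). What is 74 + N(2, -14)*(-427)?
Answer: 2636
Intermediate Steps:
N(a, Z) = -6 (N(a, Z) = 12*(-1/2) = -6)
74 + N(2, -14)*(-427) = 74 - 6*(-427) = 74 + 2562 = 2636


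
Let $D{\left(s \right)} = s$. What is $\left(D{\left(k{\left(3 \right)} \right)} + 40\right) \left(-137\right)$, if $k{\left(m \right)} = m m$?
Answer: $-6713$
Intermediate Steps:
$k{\left(m \right)} = m^{2}$
$\left(D{\left(k{\left(3 \right)} \right)} + 40\right) \left(-137\right) = \left(3^{2} + 40\right) \left(-137\right) = \left(9 + 40\right) \left(-137\right) = 49 \left(-137\right) = -6713$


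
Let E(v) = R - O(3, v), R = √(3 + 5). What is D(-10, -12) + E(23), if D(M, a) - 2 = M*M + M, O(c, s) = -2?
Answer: 94 + 2*√2 ≈ 96.828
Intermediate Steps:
D(M, a) = 2 + M + M² (D(M, a) = 2 + (M*M + M) = 2 + (M² + M) = 2 + (M + M²) = 2 + M + M²)
R = 2*√2 (R = √8 = 2*√2 ≈ 2.8284)
E(v) = 2 + 2*√2 (E(v) = 2*√2 - 1*(-2) = 2*√2 + 2 = 2 + 2*√2)
D(-10, -12) + E(23) = (2 - 10 + (-10)²) + (2 + 2*√2) = (2 - 10 + 100) + (2 + 2*√2) = 92 + (2 + 2*√2) = 94 + 2*√2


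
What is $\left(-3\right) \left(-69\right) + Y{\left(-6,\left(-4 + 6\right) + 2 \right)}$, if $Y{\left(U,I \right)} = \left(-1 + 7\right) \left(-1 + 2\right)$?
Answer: $213$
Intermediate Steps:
$Y{\left(U,I \right)} = 6$ ($Y{\left(U,I \right)} = 6 \cdot 1 = 6$)
$\left(-3\right) \left(-69\right) + Y{\left(-6,\left(-4 + 6\right) + 2 \right)} = \left(-3\right) \left(-69\right) + 6 = 207 + 6 = 213$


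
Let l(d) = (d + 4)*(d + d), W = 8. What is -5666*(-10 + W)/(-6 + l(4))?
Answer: 5666/29 ≈ 195.38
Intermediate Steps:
l(d) = 2*d*(4 + d) (l(d) = (4 + d)*(2*d) = 2*d*(4 + d))
-5666*(-10 + W)/(-6 + l(4)) = -5666*(-10 + 8)/(-6 + 2*4*(4 + 4)) = -(-11332)/(-6 + 2*4*8) = -(-11332)/(-6 + 64) = -(-11332)/58 = -5666*(-1/29) = 5666/29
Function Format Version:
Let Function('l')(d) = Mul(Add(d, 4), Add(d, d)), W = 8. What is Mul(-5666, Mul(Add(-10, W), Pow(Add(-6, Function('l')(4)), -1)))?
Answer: Rational(5666, 29) ≈ 195.38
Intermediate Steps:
Function('l')(d) = Mul(2, d, Add(4, d)) (Function('l')(d) = Mul(Add(4, d), Mul(2, d)) = Mul(2, d, Add(4, d)))
Mul(-5666, Mul(Add(-10, W), Pow(Add(-6, Function('l')(4)), -1))) = Mul(-5666, Mul(Add(-10, 8), Pow(Add(-6, Mul(2, 4, Add(4, 4))), -1))) = Mul(-5666, Mul(-2, Pow(Add(-6, Mul(2, 4, 8)), -1))) = Mul(-5666, Mul(-2, Pow(Add(-6, 64), -1))) = Mul(-5666, Mul(-2, Pow(58, -1))) = Mul(-5666, Mul(-2, Rational(1, 58))) = Mul(-5666, Rational(-1, 29)) = Rational(5666, 29)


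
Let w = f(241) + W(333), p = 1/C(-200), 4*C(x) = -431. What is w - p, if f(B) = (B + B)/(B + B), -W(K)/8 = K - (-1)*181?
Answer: -1771837/431 ≈ -4111.0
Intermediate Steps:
C(x) = -431/4 (C(x) = (1/4)*(-431) = -431/4)
p = -4/431 (p = 1/(-431/4) = -4/431 ≈ -0.0092807)
W(K) = -1448 - 8*K (W(K) = -8*(K - (-1)*181) = -8*(K - 1*(-181)) = -8*(K + 181) = -8*(181 + K) = -1448 - 8*K)
f(B) = 1 (f(B) = (2*B)/((2*B)) = (2*B)*(1/(2*B)) = 1)
w = -4111 (w = 1 + (-1448 - 8*333) = 1 + (-1448 - 2664) = 1 - 4112 = -4111)
w - p = -4111 - 1*(-4/431) = -4111 + 4/431 = -1771837/431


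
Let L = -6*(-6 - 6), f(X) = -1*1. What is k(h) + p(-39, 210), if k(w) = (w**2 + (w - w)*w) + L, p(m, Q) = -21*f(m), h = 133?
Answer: 17782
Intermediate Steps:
f(X) = -1
p(m, Q) = 21 (p(m, Q) = -21*(-1) = 21)
L = 72 (L = -6*(-12) = 72)
k(w) = 72 + w**2 (k(w) = (w**2 + (w - w)*w) + 72 = (w**2 + 0*w) + 72 = (w**2 + 0) + 72 = w**2 + 72 = 72 + w**2)
k(h) + p(-39, 210) = (72 + 133**2) + 21 = (72 + 17689) + 21 = 17761 + 21 = 17782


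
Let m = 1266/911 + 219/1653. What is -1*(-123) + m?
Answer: 62505272/501961 ≈ 124.52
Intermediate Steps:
m = 764069/501961 (m = 1266*(1/911) + 219*(1/1653) = 1266/911 + 73/551 = 764069/501961 ≈ 1.5222)
-1*(-123) + m = -1*(-123) + 764069/501961 = 123 + 764069/501961 = 62505272/501961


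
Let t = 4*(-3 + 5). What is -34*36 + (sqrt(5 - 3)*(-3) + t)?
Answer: -1216 - 3*sqrt(2) ≈ -1220.2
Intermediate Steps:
t = 8 (t = 4*2 = 8)
-34*36 + (sqrt(5 - 3)*(-3) + t) = -34*36 + (sqrt(5 - 3)*(-3) + 8) = -1224 + (sqrt(2)*(-3) + 8) = -1224 + (-3*sqrt(2) + 8) = -1224 + (8 - 3*sqrt(2)) = -1216 - 3*sqrt(2)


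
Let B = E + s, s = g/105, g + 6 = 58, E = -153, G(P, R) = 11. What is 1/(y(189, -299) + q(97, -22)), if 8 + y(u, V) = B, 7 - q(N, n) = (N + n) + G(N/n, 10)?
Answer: -105/25148 ≈ -0.0041753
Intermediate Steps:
g = 52 (g = -6 + 58 = 52)
s = 52/105 ≈ 0.49524
q(N, n) = -4 - N - n (q(N, n) = 7 - ((N + n) + 11) = 7 - (11 + N + n) = 7 + (-11 - N - n) = -4 - N - n)
B = -16013/105 (B = -153 + 52/105 = -16013/105 ≈ -152.50)
y(u, V) = -16853/105 (y(u, V) = -8 - 16013/105 = -16853/105)
1/(y(189, -299) + q(97, -22)) = 1/(-16853/105 + (-4 - 1*97 - 1*(-22))) = 1/(-16853/105 + (-4 - 97 + 22)) = 1/(-16853/105 - 79) = 1/(-25148/105) = -105/25148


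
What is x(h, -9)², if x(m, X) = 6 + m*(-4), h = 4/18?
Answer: 2116/81 ≈ 26.123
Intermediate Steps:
h = 2/9 (h = 4*(1/18) = 2/9 ≈ 0.22222)
x(m, X) = 6 - 4*m
x(h, -9)² = (6 - 4*2/9)² = (6 - 8/9)² = (46/9)² = 2116/81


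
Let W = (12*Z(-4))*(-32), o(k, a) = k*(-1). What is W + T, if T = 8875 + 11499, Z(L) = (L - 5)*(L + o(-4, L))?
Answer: 20374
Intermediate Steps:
o(k, a) = -k
Z(L) = (-5 + L)*(4 + L) (Z(L) = (L - 5)*(L - 1*(-4)) = (-5 + L)*(L + 4) = (-5 + L)*(4 + L))
T = 20374
W = 0 (W = (12*(-20 + (-4)**2 - 1*(-4)))*(-32) = (12*(-20 + 16 + 4))*(-32) = (12*0)*(-32) = 0*(-32) = 0)
W + T = 0 + 20374 = 20374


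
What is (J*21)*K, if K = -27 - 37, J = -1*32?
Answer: 43008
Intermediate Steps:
J = -32
K = -64
(J*21)*K = -32*21*(-64) = -672*(-64) = 43008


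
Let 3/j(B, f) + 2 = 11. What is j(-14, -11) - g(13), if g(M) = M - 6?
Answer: -20/3 ≈ -6.6667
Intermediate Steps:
j(B, f) = ⅓ (j(B, f) = 3/(-2 + 11) = 3/9 = 3*(⅑) = ⅓)
g(M) = -6 + M
j(-14, -11) - g(13) = ⅓ - (-6 + 13) = ⅓ - 1*7 = ⅓ - 7 = -20/3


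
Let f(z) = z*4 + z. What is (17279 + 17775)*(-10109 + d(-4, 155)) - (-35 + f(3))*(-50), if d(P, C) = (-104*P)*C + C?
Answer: 1911353404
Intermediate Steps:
f(z) = 5*z (f(z) = 4*z + z = 5*z)
d(P, C) = C - 104*C*P (d(P, C) = -104*C*P + C = C - 104*C*P)
(17279 + 17775)*(-10109 + d(-4, 155)) - (-35 + f(3))*(-50) = (17279 + 17775)*(-10109 + 155*(1 - 104*(-4))) - (-35 + 5*3)*(-50) = 35054*(-10109 + 155*(1 + 416)) - (-35 + 15)*(-50) = 35054*(-10109 + 155*417) - (-20)*(-50) = 35054*(-10109 + 64635) - 1*1000 = 35054*54526 - 1000 = 1911354404 - 1000 = 1911353404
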